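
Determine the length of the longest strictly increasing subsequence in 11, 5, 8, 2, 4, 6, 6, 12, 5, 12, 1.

One longest increasing subsequence is 2, 4, 6, 12 (positions 4,5,6,8), of length 4; no longer one exists.

4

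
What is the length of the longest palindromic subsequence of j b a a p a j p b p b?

Using dp[i][j] = 2 + dp[i+1][j−1] if the ends match, else max(dp[i+1][j], dp[i][j−1]):
dp[1][11] = 5. A witness is bpbpb at positions 2,5,9,10,11.

5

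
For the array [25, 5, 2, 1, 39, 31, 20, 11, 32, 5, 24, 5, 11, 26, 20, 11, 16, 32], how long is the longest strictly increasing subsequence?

Let dp[i] be the longest increasing subsequence ending at position i. Then dp = [1, 1, 1, 1, 2, 2, 2, 2, 3, 2, 3, 2, 3, 4, 4, 3, 4, 5].
The maximum is 5; one witness is 5, 20, 24, 26, 32 at positions 2,7,11,14,18.

5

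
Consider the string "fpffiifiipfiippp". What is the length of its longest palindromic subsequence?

10

One longest palindromic subsequence is piifiifiip (positions 2,5,6,7,8,9,11,12,13,16); it reads the same forward and backward, and the interval DP gives dp[1][16] = 10.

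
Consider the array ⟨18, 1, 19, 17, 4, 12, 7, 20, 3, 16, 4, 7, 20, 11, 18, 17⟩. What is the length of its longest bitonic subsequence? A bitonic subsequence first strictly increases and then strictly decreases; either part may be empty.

7

Let inc[i] be the LIS ending at i and dec[i] the longest strictly decreasing subsequence starting at i. inc = [1, 1, 2, 2, 2, 3, 3, 4, 2, 4, 3, 4, 5, 5, 6, 6], dec = [5, 1, 5, 4, 2, 3, 2, 3, 1, 2, 1, 1, 3, 1, 2, 1].
max_i inc[i]+dec[i]−1 = 7, with one witness 1, 4, 12, 16, 20, 18, 17.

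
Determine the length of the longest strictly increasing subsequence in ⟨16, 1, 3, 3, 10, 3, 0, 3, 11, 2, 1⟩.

One longest increasing subsequence is 1, 3, 10, 11 (positions 2,3,5,9), of length 4; no longer one exists.

4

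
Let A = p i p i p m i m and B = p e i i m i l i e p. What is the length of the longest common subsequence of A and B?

5

A longest common subsequence is piimi (length 5); the LCS DP confirms no longer common subsequence exists.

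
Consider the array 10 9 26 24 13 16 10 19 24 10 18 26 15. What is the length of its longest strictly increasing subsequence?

Let dp[i] be the longest increasing subsequence ending at position i. Then dp = [1, 1, 2, 2, 2, 3, 2, 4, 5, 2, 4, 6, 3].
The maximum is 6; one witness is 10, 13, 16, 19, 24, 26 at positions 1,5,6,8,9,12.

6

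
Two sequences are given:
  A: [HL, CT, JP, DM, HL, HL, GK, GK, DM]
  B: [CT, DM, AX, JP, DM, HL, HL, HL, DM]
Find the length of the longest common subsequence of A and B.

A longest common subsequence is CT, JP, DM, HL, HL, DM (length 6); the LCS DP confirms no longer common subsequence exists.

6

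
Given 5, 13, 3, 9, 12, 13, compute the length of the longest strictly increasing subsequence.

4

Scanning left to right, the best length ending at each element is: 5→1, 13→2, 3→1, 9→2, 12→3, 13→4.
So the longest increasing subsequence has length 4, e.g. 5, 9, 12, 13.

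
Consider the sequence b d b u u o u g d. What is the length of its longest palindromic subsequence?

5

One longest palindromic subsequence is duoud (positions 2,5,6,7,9); it reads the same forward and backward, and the interval DP gives dp[1][9] = 5.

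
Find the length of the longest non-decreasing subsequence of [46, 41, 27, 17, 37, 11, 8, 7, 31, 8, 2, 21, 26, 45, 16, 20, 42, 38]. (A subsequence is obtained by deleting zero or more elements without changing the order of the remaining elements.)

Let dp[i] be the longest non-decreasing subsequence ending at position i. Then dp = [1, 1, 1, 1, 2, 1, 1, 1, 2, 2, 1, 3, 4, 5, 3, 4, 5, 5].
The maximum is 5; one witness is 8, 8, 21, 26, 45 at positions 7,10,12,13,14.

5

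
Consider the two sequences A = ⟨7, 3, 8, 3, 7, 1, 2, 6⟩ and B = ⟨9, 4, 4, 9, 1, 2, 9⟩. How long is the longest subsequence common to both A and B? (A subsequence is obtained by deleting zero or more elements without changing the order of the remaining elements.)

A longest common subsequence is 1, 2 (length 2); the LCS DP confirms no longer common subsequence exists.

2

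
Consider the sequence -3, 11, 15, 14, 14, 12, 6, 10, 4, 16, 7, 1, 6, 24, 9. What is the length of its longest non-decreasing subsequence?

6

Let dp[i] be the longest non-decreasing subsequence ending at position i. Then dp = [1, 2, 3, 3, 4, 3, 2, 3, 2, 5, 3, 2, 3, 6, 4].
The maximum is 6; one witness is -3, 11, 14, 14, 16, 24 at positions 1,2,4,5,10,14.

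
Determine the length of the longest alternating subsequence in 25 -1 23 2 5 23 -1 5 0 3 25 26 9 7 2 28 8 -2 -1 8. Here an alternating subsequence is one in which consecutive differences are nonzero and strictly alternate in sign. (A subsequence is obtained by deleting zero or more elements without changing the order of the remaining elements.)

A longest alternating subsequence is 25, -1, 23, 2, 5, -1, 5, 0, 25, 9, 28, -2, -1 (positions 1,2,3,4,5,7,8,9,11,13,16,18,19); its 12 consecutive differences strictly alternate in sign, and length 13 is optimal.

13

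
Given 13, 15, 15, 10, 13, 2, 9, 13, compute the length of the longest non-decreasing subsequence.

Scanning left to right, the best length ending at each element is: 13→1, 15→2, 15→3, 10→1, 13→2, 2→1, 9→2, 13→3.
So the longest non-decreasing subsequence has length 3, e.g. 13, 15, 15.

3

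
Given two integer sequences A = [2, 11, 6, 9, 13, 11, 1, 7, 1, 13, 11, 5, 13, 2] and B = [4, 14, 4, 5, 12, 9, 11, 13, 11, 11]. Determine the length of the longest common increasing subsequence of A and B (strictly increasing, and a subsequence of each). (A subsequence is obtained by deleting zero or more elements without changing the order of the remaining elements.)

A longest common strictly increasing subsequence is 9, 11, 13 (length 3); it appears in order in both A and B, and no longer such subsequence exists.

3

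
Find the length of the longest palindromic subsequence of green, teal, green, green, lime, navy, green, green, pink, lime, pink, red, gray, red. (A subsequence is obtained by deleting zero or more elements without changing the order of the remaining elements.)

Using dp[i][j] = 2 + dp[i+1][j−1] if the ends match, else max(dp[i+1][j], dp[i][j−1]):
dp[1][14] = 5. A witness is green green navy green green at positions 3,4,6,7,8.

5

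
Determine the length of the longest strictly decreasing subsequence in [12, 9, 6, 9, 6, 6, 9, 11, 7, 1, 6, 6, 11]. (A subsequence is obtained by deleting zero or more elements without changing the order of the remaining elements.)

4

Scanning left to right, the best length ending at each element is: 12→1, 9→2, 6→3, 9→2, 6→3, 6→3, 9→2, 11→2, 7→3, 1→4, 6→4, 6→4, 11→2.
So the longest decreasing subsequence has length 4, e.g. 12, 9, 6, 1.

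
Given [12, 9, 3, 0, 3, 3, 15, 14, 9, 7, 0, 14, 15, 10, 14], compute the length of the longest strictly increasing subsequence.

5

One longest increasing subsequence is 0, 3, 9, 14, 15 (positions 4,5,9,12,13), of length 5; no longer one exists.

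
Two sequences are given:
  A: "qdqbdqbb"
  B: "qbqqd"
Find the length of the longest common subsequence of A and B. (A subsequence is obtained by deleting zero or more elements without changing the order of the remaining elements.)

A longest common subsequence is qqd (length 3); the LCS DP confirms no longer common subsequence exists.

3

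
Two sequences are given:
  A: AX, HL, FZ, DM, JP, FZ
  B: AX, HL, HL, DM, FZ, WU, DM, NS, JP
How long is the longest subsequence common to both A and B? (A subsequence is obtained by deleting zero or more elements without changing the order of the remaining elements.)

Backtracking the LCS table gives one alignment: AX (A1,B1) → HL (A2,B3) → FZ (A3,B5) → DM (A4,B7) → JP (A5,B9).
So the longest common subsequence has length 5.

5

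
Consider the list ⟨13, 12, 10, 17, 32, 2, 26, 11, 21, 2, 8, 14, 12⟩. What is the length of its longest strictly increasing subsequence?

One longest increasing subsequence is 13, 17, 32 (positions 1,4,5), of length 3; no longer one exists.

3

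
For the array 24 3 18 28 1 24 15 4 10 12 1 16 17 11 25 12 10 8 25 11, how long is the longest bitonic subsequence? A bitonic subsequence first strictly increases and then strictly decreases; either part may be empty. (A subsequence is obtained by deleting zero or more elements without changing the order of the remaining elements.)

One longest bitonic subsequence is 3, 4, 10, 12, 16, 17, 25, 12, 10, 8 (positions 2,8,9,10,12,13,15,16,17,18): it rises to 25 then falls. Length 10 is optimal.

10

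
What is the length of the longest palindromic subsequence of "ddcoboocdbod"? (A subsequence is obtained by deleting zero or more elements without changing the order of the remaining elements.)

9

One longest palindromic subsequence is ddcooocdd (positions 1,2,3,4,6,7,8,9,12); it reads the same forward and backward, and the interval DP gives dp[1][12] = 9.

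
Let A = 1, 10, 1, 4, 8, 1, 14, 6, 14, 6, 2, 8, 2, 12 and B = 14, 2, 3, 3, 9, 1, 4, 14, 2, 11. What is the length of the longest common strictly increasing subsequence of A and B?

A longest common strictly increasing subsequence is 1, 4, 14 (length 3); it appears in order in both A and B, and no longer such subsequence exists.

3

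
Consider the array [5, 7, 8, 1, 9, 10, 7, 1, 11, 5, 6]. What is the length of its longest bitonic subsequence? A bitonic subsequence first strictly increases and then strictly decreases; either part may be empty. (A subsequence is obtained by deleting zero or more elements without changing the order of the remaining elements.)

7

One longest bitonic subsequence is 5, 7, 8, 9, 10, 7, 6 (positions 1,2,3,5,6,7,11): it rises to 10 then falls. Length 7 is optimal.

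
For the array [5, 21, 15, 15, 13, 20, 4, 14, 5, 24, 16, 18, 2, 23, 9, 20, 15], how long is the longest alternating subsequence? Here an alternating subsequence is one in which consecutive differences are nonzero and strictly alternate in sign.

15

A longest alternating subsequence is 5, 21, 15, 20, 4, 14, 5, 24, 16, 18, 2, 23, 9, 20, 15 (positions 1,2,3,6,7,8,9,10,11,12,13,14,15,16,17); its 14 consecutive differences strictly alternate in sign, and length 15 is optimal.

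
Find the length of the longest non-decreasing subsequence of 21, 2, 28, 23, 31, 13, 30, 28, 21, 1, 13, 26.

4

Let dp[i] be the longest non-decreasing subsequence ending at position i. Then dp = [1, 1, 2, 2, 3, 2, 3, 3, 3, 1, 3, 4].
The maximum is 4; one witness is 2, 13, 21, 26 at positions 2,6,9,12.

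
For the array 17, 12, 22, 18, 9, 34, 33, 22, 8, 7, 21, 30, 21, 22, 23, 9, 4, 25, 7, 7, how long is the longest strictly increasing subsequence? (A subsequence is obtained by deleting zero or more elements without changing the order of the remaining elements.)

Let dp[i] be the longest increasing subsequence ending at position i. Then dp = [1, 1, 2, 2, 1, 3, 3, 3, 1, 1, 3, 4, 3, 4, 5, 2, 1, 6, 2, 2].
The maximum is 6; one witness is 17, 18, 21, 22, 23, 25 at positions 1,4,11,14,15,18.

6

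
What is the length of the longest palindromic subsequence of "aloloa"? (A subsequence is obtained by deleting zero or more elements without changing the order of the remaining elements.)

One longest palindromic subsequence is aoloa (positions 1,3,4,5,6); it reads the same forward and backward, and the interval DP gives dp[1][6] = 5.

5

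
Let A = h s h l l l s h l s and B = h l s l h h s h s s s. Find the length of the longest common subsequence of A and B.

A longest common subsequence is hshshs (length 6); the LCS DP confirms no longer common subsequence exists.

6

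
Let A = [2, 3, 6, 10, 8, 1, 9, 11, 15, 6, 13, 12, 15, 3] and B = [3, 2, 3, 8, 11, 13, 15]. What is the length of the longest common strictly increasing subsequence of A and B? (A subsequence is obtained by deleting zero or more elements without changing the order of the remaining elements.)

A longest common strictly increasing subsequence is 2, 3, 8, 11, 13, 15 (length 6); it appears in order in both A and B, and no longer such subsequence exists.

6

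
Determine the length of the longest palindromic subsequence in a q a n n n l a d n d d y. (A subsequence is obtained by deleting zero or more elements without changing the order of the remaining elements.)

One longest palindromic subsequence is annna (positions 3,4,5,6,8); it reads the same forward and backward, and the interval DP gives dp[1][13] = 5.

5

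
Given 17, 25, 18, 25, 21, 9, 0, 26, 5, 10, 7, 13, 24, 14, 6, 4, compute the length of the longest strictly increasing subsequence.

5

One longest increasing subsequence is 0, 5, 10, 13, 24 (positions 7,9,10,12,13), of length 5; no longer one exists.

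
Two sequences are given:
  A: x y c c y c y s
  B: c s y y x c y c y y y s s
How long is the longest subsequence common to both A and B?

A longest common subsequence is xycyys (length 6); the LCS DP confirms no longer common subsequence exists.

6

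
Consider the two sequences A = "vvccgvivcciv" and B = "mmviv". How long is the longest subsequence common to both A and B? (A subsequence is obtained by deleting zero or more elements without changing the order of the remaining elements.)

3

A longest common subsequence is viv (length 3); the LCS DP confirms no longer common subsequence exists.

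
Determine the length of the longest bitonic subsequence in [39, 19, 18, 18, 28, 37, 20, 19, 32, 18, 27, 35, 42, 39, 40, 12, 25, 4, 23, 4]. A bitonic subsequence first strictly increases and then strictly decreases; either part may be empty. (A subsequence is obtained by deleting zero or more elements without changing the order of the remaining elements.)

9

One longest bitonic subsequence is 19, 28, 32, 35, 42, 40, 25, 23, 4 (positions 2,5,9,12,13,15,17,19,20): it rises to 42 then falls. Length 9 is optimal.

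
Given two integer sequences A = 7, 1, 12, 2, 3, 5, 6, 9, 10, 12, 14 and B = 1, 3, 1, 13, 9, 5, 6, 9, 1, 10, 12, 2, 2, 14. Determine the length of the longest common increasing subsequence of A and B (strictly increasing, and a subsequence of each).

8

For each value that appears in both, track the longest common increasing run ending there.
The best achievable length is 8; one witness is 1, 3, 5, 6, 9, 10, 12, 14 (A-positions 2,5,6,7,8,9,10,11, B-positions 1,2,6,7,8,10,11,14).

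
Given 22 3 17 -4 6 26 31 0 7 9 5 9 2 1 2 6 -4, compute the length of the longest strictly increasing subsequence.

Let dp[i] be the longest increasing subsequence ending at position i. Then dp = [1, 1, 2, 1, 2, 3, 4, 2, 3, 4, 3, 4, 3, 3, 4, 5, 1].
The maximum is 5; one witness is -4, 0, 1, 2, 6 at positions 4,8,14,15,16.

5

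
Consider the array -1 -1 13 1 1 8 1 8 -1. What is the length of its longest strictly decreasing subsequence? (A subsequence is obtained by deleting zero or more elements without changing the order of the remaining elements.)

One longest decreasing subsequence is 13, 8, 1, -1 (positions 3,6,7,9), of length 4; no longer one exists.

4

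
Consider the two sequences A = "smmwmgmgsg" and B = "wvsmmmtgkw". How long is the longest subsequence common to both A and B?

5

A longest common subsequence is smmmg (length 5); the LCS DP confirms no longer common subsequence exists.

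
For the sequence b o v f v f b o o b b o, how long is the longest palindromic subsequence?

7

One longest palindromic subsequence is bofvfob (positions 1,2,4,5,6,9,11); it reads the same forward and backward, and the interval DP gives dp[1][12] = 7.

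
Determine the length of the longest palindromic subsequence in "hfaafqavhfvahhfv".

7

Using dp[i][j] = 2 + dp[i+1][j−1] if the ends match, else max(dp[i+1][j], dp[i][j−1]):
dp[1][16] = 7. A witness is favfvaf at positions 5,7,8,10,11,12,15.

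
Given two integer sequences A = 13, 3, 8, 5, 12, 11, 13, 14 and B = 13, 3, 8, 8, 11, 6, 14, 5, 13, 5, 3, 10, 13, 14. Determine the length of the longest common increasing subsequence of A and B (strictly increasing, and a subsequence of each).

5

A longest common strictly increasing subsequence is 3, 8, 11, 13, 14 (length 5); it appears in order in both A and B, and no longer such subsequence exists.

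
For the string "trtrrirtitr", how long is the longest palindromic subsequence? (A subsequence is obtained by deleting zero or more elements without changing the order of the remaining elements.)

Using dp[i][j] = 2 + dp[i+1][j−1] if the ends match, else max(dp[i+1][j], dp[i][j−1]):
dp[1][11] = 7. A witness is rtititr at positions 2,3,6,8,9,10,11.

7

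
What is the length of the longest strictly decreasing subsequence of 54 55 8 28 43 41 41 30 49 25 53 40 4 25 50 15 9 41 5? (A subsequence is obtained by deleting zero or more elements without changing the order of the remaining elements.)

Scanning left to right, the best length ending at each element is: 54→1, 55→1, 8→2, 28→2, 43→2, 41→3, 41→3, 30→4, 49→2, 25→5, 53→2, 40→4, 4→6, 25→5, 50→3, 15→6, 9→7, 41→4, 5→8.
So the longest decreasing subsequence has length 8, e.g. 54, 43, 41, 30, 25, 15, 9, 5.

8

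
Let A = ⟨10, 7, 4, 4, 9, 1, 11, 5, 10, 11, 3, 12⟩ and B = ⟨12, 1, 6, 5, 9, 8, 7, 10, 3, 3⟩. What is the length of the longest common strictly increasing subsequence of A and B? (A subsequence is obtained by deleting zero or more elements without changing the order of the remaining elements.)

3

For each value that appears in both, track the longest common increasing run ending there.
The best achievable length is 3; one witness is 1, 5, 10 (A-positions 6,8,9, B-positions 2,4,8).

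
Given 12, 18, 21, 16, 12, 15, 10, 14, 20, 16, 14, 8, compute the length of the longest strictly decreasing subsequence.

5

Let dp[i] be the longest decreasing subsequence ending at position i. Then dp = [1, 1, 1, 2, 3, 3, 4, 4, 2, 3, 4, 5].
The maximum is 5; one witness is 18, 16, 12, 10, 8 at positions 2,4,5,7,12.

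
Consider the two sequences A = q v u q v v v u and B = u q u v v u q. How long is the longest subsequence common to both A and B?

5

Backtracking the LCS table gives one alignment: q (A1,B2) → u (A3,B3) → v (A6,B4) → v (A7,B5) → u (A8,B6).
So the longest common subsequence has length 5.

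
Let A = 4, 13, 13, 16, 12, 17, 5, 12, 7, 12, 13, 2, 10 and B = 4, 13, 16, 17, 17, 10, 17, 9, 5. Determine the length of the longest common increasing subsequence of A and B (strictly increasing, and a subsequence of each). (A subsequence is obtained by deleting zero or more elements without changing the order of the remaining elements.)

For each value that appears in both, track the longest common increasing run ending there.
The best achievable length is 4; one witness is 4, 13, 16, 17 (A-positions 1,2,4,6, B-positions 1,2,3,4).

4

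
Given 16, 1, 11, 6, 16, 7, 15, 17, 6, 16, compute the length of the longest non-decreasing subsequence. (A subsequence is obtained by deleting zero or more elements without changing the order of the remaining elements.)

5

Let dp[i] be the longest non-decreasing subsequence ending at position i. Then dp = [1, 1, 2, 2, 3, 3, 4, 5, 3, 5].
The maximum is 5; one witness is 1, 6, 7, 15, 17 at positions 2,4,6,7,8.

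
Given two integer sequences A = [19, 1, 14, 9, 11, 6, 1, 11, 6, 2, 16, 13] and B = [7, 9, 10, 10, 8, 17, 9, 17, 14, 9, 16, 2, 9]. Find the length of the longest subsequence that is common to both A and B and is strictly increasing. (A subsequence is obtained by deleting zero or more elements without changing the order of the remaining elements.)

2

For each value that appears in both, track the longest common increasing run ending there.
The best achievable length is 2; one witness is 9, 16 (A-positions 4,11, B-positions 2,11).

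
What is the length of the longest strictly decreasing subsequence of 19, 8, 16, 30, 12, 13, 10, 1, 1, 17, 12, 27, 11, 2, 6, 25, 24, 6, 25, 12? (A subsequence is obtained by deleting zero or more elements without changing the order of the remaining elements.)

Scanning left to right, the best length ending at each element is: 19→1, 8→2, 16→2, 30→1, 12→3, 13→3, 10→4, 1→5, 1→5, 17→2, 12→4, 27→2, 11→5, 2→6, 6→6, 25→3, 24→4, 6→6, 25→3, 12→5.
So the longest decreasing subsequence has length 6, e.g. 19, 16, 13, 12, 11, 2.

6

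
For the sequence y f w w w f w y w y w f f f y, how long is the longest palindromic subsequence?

Using dp[i][j] = 2 + dp[i+1][j−1] if the ends match, else max(dp[i+1][j], dp[i][j−1]):
dp[1][15] = 11. A witness is yffwywywffy at positions 1,2,6,7,8,9,10,11,13,14,15.

11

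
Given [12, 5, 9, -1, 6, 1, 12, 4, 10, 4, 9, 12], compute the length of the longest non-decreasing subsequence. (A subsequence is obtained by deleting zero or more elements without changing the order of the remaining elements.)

6

Scanning left to right, the best length ending at each element is: 12→1, 5→1, 9→2, -1→1, 6→2, 1→2, 12→3, 4→3, 10→4, 4→4, 9→5, 12→6.
So the longest non-decreasing subsequence has length 6, e.g. -1, 1, 4, 4, 9, 12.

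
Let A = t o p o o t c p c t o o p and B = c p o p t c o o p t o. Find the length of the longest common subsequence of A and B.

A longest common subsequence is opoopto (length 7); the LCS DP confirms no longer common subsequence exists.

7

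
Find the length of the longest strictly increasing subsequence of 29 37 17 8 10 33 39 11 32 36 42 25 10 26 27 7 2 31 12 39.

Scanning left to right, the best length ending at each element is: 29→1, 37→2, 17→1, 8→1, 10→2, 33→3, 39→4, 11→3, 32→4, 36→5, 42→6, 25→4, 10→2, 26→5, 27→6, 7→1, 2→1, 31→7, 12→4, 39→8.
So the longest increasing subsequence has length 8, e.g. 8, 10, 11, 25, 26, 27, 31, 39.

8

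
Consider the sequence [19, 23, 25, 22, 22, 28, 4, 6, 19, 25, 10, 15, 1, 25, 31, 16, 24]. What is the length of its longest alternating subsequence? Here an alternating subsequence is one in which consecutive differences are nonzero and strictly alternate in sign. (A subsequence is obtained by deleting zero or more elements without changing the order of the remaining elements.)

A longest alternating subsequence is 19, 23, 22, 28, 4, 19, 10, 15, 1, 25, 16, 24 (positions 1,2,4,6,7,9,11,12,13,14,16,17); its 11 consecutive differences strictly alternate in sign, and length 12 is optimal.

12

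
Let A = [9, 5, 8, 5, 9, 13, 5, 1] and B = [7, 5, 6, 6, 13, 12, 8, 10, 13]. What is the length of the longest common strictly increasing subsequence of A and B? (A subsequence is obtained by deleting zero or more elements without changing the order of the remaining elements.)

A longest common strictly increasing subsequence is 5, 8, 13 (length 3); it appears in order in both A and B, and no longer such subsequence exists.

3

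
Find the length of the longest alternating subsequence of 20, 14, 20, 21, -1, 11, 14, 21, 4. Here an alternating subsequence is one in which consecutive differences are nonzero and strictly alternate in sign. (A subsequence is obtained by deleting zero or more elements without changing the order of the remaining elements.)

A longest alternating subsequence is 20, 14, 20, -1, 11, 4 (positions 1,2,3,5,6,9); its 5 consecutive differences strictly alternate in sign, and length 6 is optimal.

6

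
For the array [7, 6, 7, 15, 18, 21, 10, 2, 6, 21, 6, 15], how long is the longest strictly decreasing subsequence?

One longest decreasing subsequence is 7, 6, 2 (positions 1,2,8), of length 3; no longer one exists.

3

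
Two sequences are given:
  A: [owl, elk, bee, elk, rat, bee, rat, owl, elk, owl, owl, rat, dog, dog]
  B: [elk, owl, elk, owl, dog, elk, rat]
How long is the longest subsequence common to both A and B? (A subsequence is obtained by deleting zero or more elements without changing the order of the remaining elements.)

A longest common subsequence is owl, elk, owl, elk, rat (length 5); the LCS DP confirms no longer common subsequence exists.

5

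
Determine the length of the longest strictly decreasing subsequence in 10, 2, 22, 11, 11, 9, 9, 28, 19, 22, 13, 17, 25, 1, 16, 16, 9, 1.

One longest decreasing subsequence is 22, 19, 17, 16, 9, 1 (positions 3,9,12,15,17,18), of length 6; no longer one exists.

6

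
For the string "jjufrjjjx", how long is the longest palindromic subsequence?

One longest palindromic subsequence is jjjjj (positions 1,2,6,7,8); it reads the same forward and backward, and the interval DP gives dp[1][9] = 5.

5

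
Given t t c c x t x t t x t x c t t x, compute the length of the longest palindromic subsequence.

One longest palindromic subsequence is ttcxtxttxtxctt (positions 1,2,3,5,6,7,8,9,10,11,12,13,14,15); it reads the same forward and backward, and the interval DP gives dp[1][16] = 14.

14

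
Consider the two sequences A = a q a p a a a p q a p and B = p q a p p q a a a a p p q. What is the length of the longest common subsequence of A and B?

8

A longest common subsequence is aqaaaapq (length 8); the LCS DP confirms no longer common subsequence exists.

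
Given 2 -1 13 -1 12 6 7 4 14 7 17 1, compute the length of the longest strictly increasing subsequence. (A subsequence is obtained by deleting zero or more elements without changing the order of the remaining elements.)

Let dp[i] be the longest increasing subsequence ending at position i. Then dp = [1, 1, 2, 1, 2, 2, 3, 2, 4, 3, 5, 2].
The maximum is 5; one witness is 2, 6, 7, 14, 17 at positions 1,6,7,9,11.

5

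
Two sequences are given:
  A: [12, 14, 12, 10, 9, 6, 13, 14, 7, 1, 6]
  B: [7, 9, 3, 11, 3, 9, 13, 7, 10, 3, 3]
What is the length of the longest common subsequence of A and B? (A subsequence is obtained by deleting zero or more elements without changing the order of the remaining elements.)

Backtracking the LCS table gives one alignment: 9 (A5,B6) → 13 (A7,B7) → 7 (A9,B8).
So the longest common subsequence has length 3.

3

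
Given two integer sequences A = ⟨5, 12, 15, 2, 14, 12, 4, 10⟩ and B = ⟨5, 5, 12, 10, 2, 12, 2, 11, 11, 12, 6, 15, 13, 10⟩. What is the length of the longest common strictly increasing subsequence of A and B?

3

A longest common strictly increasing subsequence is 5, 12, 15 (length 3); it appears in order in both A and B, and no longer such subsequence exists.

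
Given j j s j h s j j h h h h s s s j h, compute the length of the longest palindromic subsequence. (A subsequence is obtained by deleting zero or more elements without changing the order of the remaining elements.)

Using dp[i][j] = 2 + dp[i+1][j−1] if the ends match, else max(dp[i+1][j], dp[i][j−1]):
dp[1][17] = 10. A witness is jsshhhhssj at positions 2,3,6,9,10,11,12,14,15,16.

10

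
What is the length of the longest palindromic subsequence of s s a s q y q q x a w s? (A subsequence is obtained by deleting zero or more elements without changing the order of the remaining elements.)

7

Using dp[i][j] = 2 + dp[i+1][j−1] if the ends match, else max(dp[i+1][j], dp[i][j−1]):
dp[1][12] = 7. A witness is saqqqas at positions 1,3,5,7,8,10,12.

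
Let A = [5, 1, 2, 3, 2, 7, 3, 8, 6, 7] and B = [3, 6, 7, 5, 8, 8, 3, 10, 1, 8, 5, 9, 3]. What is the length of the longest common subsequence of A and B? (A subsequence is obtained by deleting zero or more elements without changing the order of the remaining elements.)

4

A longest common subsequence is 3, 7, 3, 8 (length 4); the LCS DP confirms no longer common subsequence exists.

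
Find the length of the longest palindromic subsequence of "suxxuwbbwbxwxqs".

One longest palindromic subsequence is sxxwbbwxxs (positions 1,3,4,6,7,8,9,11,13,15); it reads the same forward and backward, and the interval DP gives dp[1][15] = 10.

10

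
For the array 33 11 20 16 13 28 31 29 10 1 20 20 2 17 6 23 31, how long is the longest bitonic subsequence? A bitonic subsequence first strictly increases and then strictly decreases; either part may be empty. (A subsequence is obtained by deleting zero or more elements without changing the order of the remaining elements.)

One longest bitonic subsequence is 11, 20, 28, 31, 29, 20, 17, 6 (positions 2,3,6,7,8,12,14,15): it rises to 31 then falls. Length 8 is optimal.

8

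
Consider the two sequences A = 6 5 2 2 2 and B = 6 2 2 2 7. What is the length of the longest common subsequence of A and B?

4

Backtracking the LCS table gives one alignment: 6 (A1,B1) → 2 (A3,B2) → 2 (A4,B3) → 2 (A5,B4).
So the longest common subsequence has length 4.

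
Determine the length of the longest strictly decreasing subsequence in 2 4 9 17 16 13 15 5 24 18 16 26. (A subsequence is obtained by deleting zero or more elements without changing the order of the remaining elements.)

4

One longest decreasing subsequence is 17, 16, 13, 5 (positions 4,5,6,8), of length 4; no longer one exists.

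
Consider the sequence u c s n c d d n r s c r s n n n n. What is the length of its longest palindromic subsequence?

8

One longest palindromic subsequence is csnddnsc (positions 2,3,4,6,7,8,10,11); it reads the same forward and backward, and the interval DP gives dp[1][17] = 8.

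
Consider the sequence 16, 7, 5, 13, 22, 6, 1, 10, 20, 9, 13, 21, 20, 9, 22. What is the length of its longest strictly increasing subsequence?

One longest increasing subsequence is 5, 6, 10, 20, 21, 22 (positions 3,6,8,9,12,15), of length 6; no longer one exists.

6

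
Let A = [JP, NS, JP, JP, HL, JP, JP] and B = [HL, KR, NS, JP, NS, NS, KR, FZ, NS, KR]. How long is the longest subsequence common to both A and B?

2

A longest common subsequence is JP, NS (length 2); the LCS DP confirms no longer common subsequence exists.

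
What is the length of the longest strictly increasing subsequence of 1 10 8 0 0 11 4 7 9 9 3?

4

One longest increasing subsequence is 1, 4, 7, 9 (positions 1,7,8,9), of length 4; no longer one exists.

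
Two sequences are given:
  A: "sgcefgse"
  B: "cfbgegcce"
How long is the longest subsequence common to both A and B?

A longest common subsequence is gege (length 4); the LCS DP confirms no longer common subsequence exists.

4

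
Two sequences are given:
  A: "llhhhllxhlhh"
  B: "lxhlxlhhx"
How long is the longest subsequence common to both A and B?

7

A longest common subsequence is lhlxlhh (length 7); the LCS DP confirms no longer common subsequence exists.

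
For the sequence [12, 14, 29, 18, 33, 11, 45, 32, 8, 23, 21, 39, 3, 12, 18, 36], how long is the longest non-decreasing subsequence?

Let dp[i] be the longest non-decreasing subsequence ending at position i. Then dp = [1, 2, 3, 3, 4, 1, 5, 4, 1, 4, 4, 5, 1, 2, 4, 5].
The maximum is 5; one witness is 12, 14, 29, 33, 45 at positions 1,2,3,5,7.

5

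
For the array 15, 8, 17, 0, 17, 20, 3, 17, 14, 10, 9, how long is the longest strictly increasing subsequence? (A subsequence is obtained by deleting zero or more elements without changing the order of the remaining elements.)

Scanning left to right, the best length ending at each element is: 15→1, 8→1, 17→2, 0→1, 17→2, 20→3, 3→2, 17→3, 14→3, 10→3, 9→3.
So the longest increasing subsequence has length 3, e.g. 15, 17, 20.

3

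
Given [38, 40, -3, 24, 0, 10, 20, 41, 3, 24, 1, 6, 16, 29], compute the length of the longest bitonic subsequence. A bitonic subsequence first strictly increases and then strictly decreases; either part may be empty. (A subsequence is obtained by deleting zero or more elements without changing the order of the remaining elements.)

Let inc[i] be the LIS ending at i and dec[i] the longest strictly decreasing subsequence starting at i. inc = [1, 2, 1, 2, 2, 3, 4, 5, 3, 5, 3, 4, 5, 6], dec = [5, 5, 1, 4, 1, 3, 3, 3, 2, 2, 1, 1, 1, 1].
max_i inc[i]+dec[i]−1 = 7, with one witness -3, 0, 10, 20, 41, 24, 16.

7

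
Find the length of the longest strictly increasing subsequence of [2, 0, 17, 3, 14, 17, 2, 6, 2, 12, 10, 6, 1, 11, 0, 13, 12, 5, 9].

6

One longest increasing subsequence is 2, 3, 6, 10, 11, 13 (positions 1,4,8,11,14,16), of length 6; no longer one exists.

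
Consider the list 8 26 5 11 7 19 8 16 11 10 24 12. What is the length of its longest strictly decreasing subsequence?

Scanning left to right, the best length ending at each element is: 8→1, 26→1, 5→2, 11→2, 7→3, 19→2, 8→3, 16→3, 11→4, 10→5, 24→2, 12→4.
So the longest decreasing subsequence has length 5, e.g. 26, 19, 16, 11, 10.

5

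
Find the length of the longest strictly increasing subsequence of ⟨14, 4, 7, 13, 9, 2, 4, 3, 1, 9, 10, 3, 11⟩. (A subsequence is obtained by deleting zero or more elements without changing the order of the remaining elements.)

Scanning left to right, the best length ending at each element is: 14→1, 4→1, 7→2, 13→3, 9→3, 2→1, 4→2, 3→2, 1→1, 9→3, 10→4, 3→2, 11→5.
So the longest increasing subsequence has length 5, e.g. 4, 7, 9, 10, 11.

5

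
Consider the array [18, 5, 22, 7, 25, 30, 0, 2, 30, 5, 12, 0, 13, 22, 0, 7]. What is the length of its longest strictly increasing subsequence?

Scanning left to right, the best length ending at each element is: 18→1, 5→1, 22→2, 7→2, 25→3, 30→4, 0→1, 2→2, 30→4, 5→3, 12→4, 0→1, 13→5, 22→6, 0→1, 7→4.
So the longest increasing subsequence has length 6, e.g. 0, 2, 5, 12, 13, 22.

6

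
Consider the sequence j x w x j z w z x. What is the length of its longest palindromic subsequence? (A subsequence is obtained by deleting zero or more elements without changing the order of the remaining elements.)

One longest palindromic subsequence is xzwzx (positions 2,6,7,8,9); it reads the same forward and backward, and the interval DP gives dp[1][9] = 5.

5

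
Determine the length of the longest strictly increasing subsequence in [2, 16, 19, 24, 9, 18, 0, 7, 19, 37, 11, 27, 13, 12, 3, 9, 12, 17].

One longest increasing subsequence is 2, 16, 19, 24, 37 (positions 1,2,3,4,10), of length 5; no longer one exists.

5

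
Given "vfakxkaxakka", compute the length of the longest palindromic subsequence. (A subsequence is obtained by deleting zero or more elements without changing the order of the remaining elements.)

Using dp[i][j] = 2 + dp[i+1][j−1] if the ends match, else max(dp[i+1][j], dp[i][j−1]):
dp[1][12] = 9. A witness is akkaxakka at positions 3,4,6,7,8,9,10,11,12.

9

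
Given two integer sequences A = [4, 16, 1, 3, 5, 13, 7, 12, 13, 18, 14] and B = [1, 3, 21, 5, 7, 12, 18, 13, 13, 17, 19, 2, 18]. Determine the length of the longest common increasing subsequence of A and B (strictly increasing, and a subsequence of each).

7

For each value that appears in both, track the longest common increasing run ending there.
The best achievable length is 7; one witness is 1, 3, 5, 7, 12, 13, 18 (A-positions 3,4,5,7,8,9,10, B-positions 1,2,4,5,6,8,13).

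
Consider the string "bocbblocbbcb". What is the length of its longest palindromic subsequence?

9

Using dp[i][j] = 2 + dp[i+1][j−1] if the ends match, else max(dp[i+1][j], dp[i][j−1]):
dp[1][12] = 9. A witness is bcbbcbbcb at positions 1,3,4,5,8,9,10,11,12.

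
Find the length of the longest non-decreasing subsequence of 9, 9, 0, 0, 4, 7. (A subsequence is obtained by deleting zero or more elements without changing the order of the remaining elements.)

Let dp[i] be the longest non-decreasing subsequence ending at position i. Then dp = [1, 2, 1, 2, 3, 4].
The maximum is 4; one witness is 0, 0, 4, 7 at positions 3,4,5,6.

4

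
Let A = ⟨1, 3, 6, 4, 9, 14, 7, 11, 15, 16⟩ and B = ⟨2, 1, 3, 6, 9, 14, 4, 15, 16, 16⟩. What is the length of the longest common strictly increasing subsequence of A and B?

7

A longest common strictly increasing subsequence is 1, 3, 6, 9, 14, 15, 16 (length 7); it appears in order in both A and B, and no longer such subsequence exists.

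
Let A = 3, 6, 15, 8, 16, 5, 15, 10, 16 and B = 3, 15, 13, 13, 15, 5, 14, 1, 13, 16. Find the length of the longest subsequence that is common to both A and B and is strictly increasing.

3

A longest common strictly increasing subsequence is 3, 15, 16 (length 3); it appears in order in both A and B, and no longer such subsequence exists.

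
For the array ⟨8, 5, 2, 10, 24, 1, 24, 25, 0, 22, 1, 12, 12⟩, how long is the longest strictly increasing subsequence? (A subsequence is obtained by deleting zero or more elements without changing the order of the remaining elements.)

4

Scanning left to right, the best length ending at each element is: 8→1, 5→1, 2→1, 10→2, 24→3, 1→1, 24→3, 25→4, 0→1, 22→3, 1→2, 12→3, 12→3.
So the longest increasing subsequence has length 4, e.g. 8, 10, 24, 25.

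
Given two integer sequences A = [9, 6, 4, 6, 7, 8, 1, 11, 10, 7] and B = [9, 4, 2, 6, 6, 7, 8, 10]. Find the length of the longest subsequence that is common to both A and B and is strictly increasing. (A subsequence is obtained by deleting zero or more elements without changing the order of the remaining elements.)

5

For each value that appears in both, track the longest common increasing run ending there.
The best achievable length is 5; one witness is 4, 6, 7, 8, 10 (A-positions 3,4,5,6,9, B-positions 2,4,6,7,8).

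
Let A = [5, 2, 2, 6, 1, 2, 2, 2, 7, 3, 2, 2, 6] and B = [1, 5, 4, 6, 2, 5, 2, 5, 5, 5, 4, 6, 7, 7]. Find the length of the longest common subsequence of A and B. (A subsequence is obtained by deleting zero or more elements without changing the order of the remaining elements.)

Backtracking the LCS table gives one alignment: 5 (A1,B2) → 2 (A2,B5) → 2 (A3,B7) → 6 (A4,B12) → 7 (A9,B14).
So the longest common subsequence has length 5.

5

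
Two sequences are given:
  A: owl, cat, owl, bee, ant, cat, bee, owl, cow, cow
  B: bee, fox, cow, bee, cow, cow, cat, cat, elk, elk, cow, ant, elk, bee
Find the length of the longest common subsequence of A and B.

Backtracking the LCS table gives one alignment: bee (A4,B1) → bee (A7,B4) → cow (A9,B6) → cow (A10,B11).
So the longest common subsequence has length 4.

4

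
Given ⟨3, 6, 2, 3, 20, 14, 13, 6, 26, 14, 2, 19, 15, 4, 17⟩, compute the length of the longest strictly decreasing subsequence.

5

One longest decreasing subsequence is 20, 14, 13, 6, 2 (positions 5,6,7,8,11), of length 5; no longer one exists.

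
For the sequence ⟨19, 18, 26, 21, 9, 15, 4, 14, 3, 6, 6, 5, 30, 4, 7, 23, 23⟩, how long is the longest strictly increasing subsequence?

Scanning left to right, the best length ending at each element is: 19→1, 18→1, 26→2, 21→2, 9→1, 15→2, 4→1, 14→2, 3→1, 6→2, 6→2, 5→2, 30→3, 4→2, 7→3, 23→4, 23→4.
So the longest increasing subsequence has length 4, e.g. 4, 6, 7, 23.

4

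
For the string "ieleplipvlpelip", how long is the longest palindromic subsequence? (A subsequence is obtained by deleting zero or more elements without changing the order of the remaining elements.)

11

One longest palindromic subsequence is ileplvlpeli (positions 1,3,4,5,6,9,10,11,12,13,14); it reads the same forward and backward, and the interval DP gives dp[1][15] = 11.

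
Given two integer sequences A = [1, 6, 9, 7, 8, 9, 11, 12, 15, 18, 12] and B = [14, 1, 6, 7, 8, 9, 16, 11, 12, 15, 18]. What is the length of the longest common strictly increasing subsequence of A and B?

A longest common strictly increasing subsequence is 1, 6, 7, 8, 9, 11, 12, 15, 18 (length 9); it appears in order in both A and B, and no longer such subsequence exists.

9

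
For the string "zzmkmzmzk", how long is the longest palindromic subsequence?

7

One longest palindromic subsequence is zzmkmzz (positions 1,2,3,4,5,6,8); it reads the same forward and backward, and the interval DP gives dp[1][9] = 7.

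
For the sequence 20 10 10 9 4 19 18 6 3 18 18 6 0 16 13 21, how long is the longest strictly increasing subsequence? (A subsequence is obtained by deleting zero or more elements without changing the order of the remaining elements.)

4

Let dp[i] be the longest increasing subsequence ending at position i. Then dp = [1, 1, 1, 1, 1, 2, 2, 2, 1, 3, 3, 2, 1, 3, 3, 4].
The maximum is 4; one witness is 4, 6, 18, 21 at positions 5,8,10,16.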